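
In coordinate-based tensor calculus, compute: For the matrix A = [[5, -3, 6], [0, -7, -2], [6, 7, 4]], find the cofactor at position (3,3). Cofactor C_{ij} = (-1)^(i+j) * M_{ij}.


To find cofactor C_{33}, delete row 3 and column 3.
The resulting 2x2 submatrix is: [[5, -3], [0, -7]]
Minor M_{33} = 5*-7 - -3*0
  = -35 - 0 = -35
Sign = (-1)^(3+3) = (-1)^6 = 1
Cofactor C_{33} = 1 * -35 = -35

-35


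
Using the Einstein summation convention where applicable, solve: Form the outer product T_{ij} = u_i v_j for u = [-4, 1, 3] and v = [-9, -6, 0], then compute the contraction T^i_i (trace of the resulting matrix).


The outer product gives T_{ij} = u_i v_j.
The trace (contraction) is Tr(T) = sum_i T_{ii} = sum_i u_i v_i.
Diagonal entries:
T_{11} = u_1 * v_1 = -4 * -9 = 36
T_{22} = u_2 * v_2 = 1 * -6 = -6
T_{33} = u_3 * v_3 = 3 * 0 = 0
Tr(T) = 36 + -6 + 0 = 30

30


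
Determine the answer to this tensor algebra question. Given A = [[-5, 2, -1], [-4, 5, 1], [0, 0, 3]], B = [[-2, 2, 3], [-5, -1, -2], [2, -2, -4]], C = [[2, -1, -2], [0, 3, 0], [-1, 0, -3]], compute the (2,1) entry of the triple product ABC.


(ABC)_{21} = sum_m (AB)_{2m} C_{m1}. First compute row 2 of AB.
(AB)_{21} = -4*-2 + 5*-5 + 1*2 = -15
(AB)_{22} = -4*2 + 5*-1 + 1*-2 = -15
(AB)_{23} = -4*3 + 5*-2 + 1*-4 = -26
Now contract with column 1 of C:
(AB)_{21} * C_{11} = -15 * 2 = -30
(AB)_{22} * C_{21} = -15 * 0 = 0
(AB)_{23} * C_{31} = -26 * -1 = 26
(ABC)_{21} = -30 + 0 + 26 = -4

-4


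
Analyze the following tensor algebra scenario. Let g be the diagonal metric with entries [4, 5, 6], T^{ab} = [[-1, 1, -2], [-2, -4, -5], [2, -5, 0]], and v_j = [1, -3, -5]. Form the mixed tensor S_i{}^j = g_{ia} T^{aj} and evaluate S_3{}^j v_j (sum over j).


Step 1: lower the first index. For a diagonal metric, g_{ia} T^{aj} = g_{ii} T^{ij} (no sum on i).
g_{33} = 6
S_3{}^1 = 6 * T^{31} = 6 * 2 = 12
S_3{}^2 = 6 * T^{32} = 6 * -5 = -30
S_3{}^3 = 6 * T^{33} = 6 * 0 = 0
Step 2: contract S_3{}^j with v_j.
S_3{}^1 * v_1 = 12 * 1 = 12
S_3{}^2 * v_2 = -30 * -3 = 90
S_3{}^3 * v_3 = 0 * -5 = 0
Result = 12 + 90 + 0 = 102

102


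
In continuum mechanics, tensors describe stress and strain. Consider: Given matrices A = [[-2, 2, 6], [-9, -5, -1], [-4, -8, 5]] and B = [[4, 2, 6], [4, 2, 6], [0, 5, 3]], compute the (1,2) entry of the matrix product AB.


(AB)_{ij} = sum_k A_{ik} B_{kj}.
For i=1, j=2:
A_{11} * B_{12} = -2 * 2 = -4
A_{12} * B_{22} = 2 * 2 = 4
A_{13} * B_{32} = 6 * 5 = 30
Sum = -4 + 4 + 30 = 30

30


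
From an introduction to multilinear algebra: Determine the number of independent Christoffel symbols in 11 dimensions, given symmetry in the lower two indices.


Christoffel symbols Gamma^k_{ij} are symmetric in i,j, so there are d * d(d+1)/2 independent symbols.
d = 11
d(d+1)/2 = 11 * 12 / 2 = 66
Total = 11 * 66 = 726

726


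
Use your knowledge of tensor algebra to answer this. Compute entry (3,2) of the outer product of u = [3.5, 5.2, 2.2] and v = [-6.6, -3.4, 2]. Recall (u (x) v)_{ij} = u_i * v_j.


The outer product entry T_{ij} = u_i * v_j.
We need i=3, j=2.
u_3 = 2.2, v_2 = -3.4
T_{3,2} = 2.2 * -3.4 = -7.48

-7.48


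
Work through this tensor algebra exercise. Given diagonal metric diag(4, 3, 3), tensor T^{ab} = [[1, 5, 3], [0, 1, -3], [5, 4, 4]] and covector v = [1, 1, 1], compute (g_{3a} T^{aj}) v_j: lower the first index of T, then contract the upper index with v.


Step 1: lower the first index. For a diagonal metric, g_{ia} T^{aj} = g_{ii} T^{ij} (no sum on i).
g_{33} = 3
S_3{}^1 = 3 * T^{31} = 3 * 5 = 15
S_3{}^2 = 3 * T^{32} = 3 * 4 = 12
S_3{}^3 = 3 * T^{33} = 3 * 4 = 12
Step 2: contract S_3{}^j with v_j.
S_3{}^1 * v_1 = 15 * 1 = 15
S_3{}^2 * v_2 = 12 * 1 = 12
S_3{}^3 * v_3 = 12 * 1 = 12
Result = 15 + 12 + 12 = 39

39


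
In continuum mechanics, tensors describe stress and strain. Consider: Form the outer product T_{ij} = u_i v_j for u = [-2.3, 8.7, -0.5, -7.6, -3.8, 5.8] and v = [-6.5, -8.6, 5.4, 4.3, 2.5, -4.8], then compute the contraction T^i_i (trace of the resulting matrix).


The outer product gives T_{ij} = u_i v_j.
The trace (contraction) is Tr(T) = sum_i T_{ii} = sum_i u_i v_i.
Diagonal entries:
T_{11} = u_1 * v_1 = -2.3 * -6.5 = 14.95
T_{22} = u_2 * v_2 = 8.7 * -8.6 = -74.82
T_{33} = u_3 * v_3 = -0.5 * 5.4 = -2.7
T_{44} = u_4 * v_4 = -7.6 * 4.3 = -32.68
T_{55} = u_5 * v_5 = -3.8 * 2.5 = -9.5
T_{66} = u_6 * v_6 = 5.8 * -4.8 = -27.84
Tr(T) = 14.95 + -74.82 + -2.7 + -32.68 + -9.5 + -27.84 = -132.59

-132.59


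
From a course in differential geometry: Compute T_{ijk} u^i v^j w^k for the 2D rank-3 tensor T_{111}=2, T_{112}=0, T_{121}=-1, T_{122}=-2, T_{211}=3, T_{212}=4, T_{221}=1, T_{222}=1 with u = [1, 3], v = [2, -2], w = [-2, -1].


S = sum over i,j,k of T_{ijk} u_i v_j w_k. Expanding all 8 terms:
T_{111}*u_1*v_1*w_1 = 2*1*2*-2 = -8  (running total: -8)
T_{112}*u_1*v_1*w_2 = 0*1*2*-1 = 0  (running total: -8)
T_{121}*u_1*v_2*w_1 = -1*1*-2*-2 = -4  (running total: -12)
T_{122}*u_1*v_2*w_2 = -2*1*-2*-1 = -4  (running total: -16)
T_{211}*u_2*v_1*w_1 = 3*3*2*-2 = -36  (running total: -52)
T_{212}*u_2*v_1*w_2 = 4*3*2*-1 = -24  (running total: -76)
T_{221}*u_2*v_2*w_1 = 1*3*-2*-2 = 12  (running total: -64)
T_{222}*u_2*v_2*w_2 = 1*3*-2*-1 = 6  (running total: -58)
S = -58

-58


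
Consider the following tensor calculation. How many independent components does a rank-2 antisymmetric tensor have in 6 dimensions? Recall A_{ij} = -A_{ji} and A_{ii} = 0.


An antisymmetric rank-2 tensor satisfies A_{ij} = -A_{ji}, so diagonal entries are zero.
The independent components are the upper-triangular entries: C(n, 2) = n(n-1)/2.
n = 6
C(6, 2) = 6 * 5 / 2 = 30 / 2 = 15

15


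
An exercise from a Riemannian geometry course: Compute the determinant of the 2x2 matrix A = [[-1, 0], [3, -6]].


For a 2x2 matrix [[a, b], [c, d]], det = a*d - b*c.
a = -1, b = 0, c = 3, d = -6
a*d = -1 * -6 = 6
b*c = 0 * 3 = 0
det = 6 - 0 = 6

6


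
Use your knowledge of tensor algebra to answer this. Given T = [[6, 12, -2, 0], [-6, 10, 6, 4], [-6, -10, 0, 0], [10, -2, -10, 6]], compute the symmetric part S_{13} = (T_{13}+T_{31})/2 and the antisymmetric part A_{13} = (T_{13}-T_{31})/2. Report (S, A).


T_{13} = -2
T_{31} = -6
S_{13} = (-2 + -6)/2 = -8/2 = -4
A_{13} = (-2 - -6)/2 = 4/2 = 2
Check: S + A = -4 + 2 = -2 = T_{13}.

(-4, 2)


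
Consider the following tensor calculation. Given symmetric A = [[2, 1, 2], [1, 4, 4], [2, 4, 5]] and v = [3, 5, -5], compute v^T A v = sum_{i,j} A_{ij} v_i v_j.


First compute Av:
(Av)_1 = 2*3 + 1*5 + 2*-5 = 1
(Av)_2 = 1*3 + 4*5 + 4*-5 = 3
(Av)_3 = 2*3 + 4*5 + 5*-5 = 1
Av = [1, 3, 1]
Then v^T (Av) = 3*1 + 5*3 + -5*1
= 3 + 15 + -5 = 13

13


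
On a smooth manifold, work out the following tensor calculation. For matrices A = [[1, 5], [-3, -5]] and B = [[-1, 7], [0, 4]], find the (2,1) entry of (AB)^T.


(AB)^T_{ij} = (AB)_{ji} = sum_k A_{jk} B_{ki}.
For i=2, j=1 we need (AB)_{12}:
A_{11} * B_{12} = 1 * 7 = 7
A_{12} * B_{22} = 5 * 4 = 20
Sum = 7 + 20 = 27

27


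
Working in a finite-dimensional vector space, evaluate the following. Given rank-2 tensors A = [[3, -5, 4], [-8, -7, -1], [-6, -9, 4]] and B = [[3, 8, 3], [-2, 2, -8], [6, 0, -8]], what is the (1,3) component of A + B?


Tensor addition is component-wise: (A + B)_{ij} = A_{ij} + B_{ij}.
A_{13} = 4
B_{13} = 3
(A + B)_{13} = 4 + 3 = 7

7


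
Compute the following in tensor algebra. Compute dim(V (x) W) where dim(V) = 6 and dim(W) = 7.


The dimension of a tensor product is the product of dimensions.
dim(V) = 6, dim(W) = 7
dim(V (x) W) = 6 * 7 = 42

42


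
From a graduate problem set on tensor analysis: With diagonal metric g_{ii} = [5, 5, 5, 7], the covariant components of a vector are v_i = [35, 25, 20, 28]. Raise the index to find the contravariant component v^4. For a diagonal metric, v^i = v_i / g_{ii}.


To raise an index with a diagonal metric: v^i = v_i / g_{ii}.
For index 4: v_4 = 28, g_{44} = 7
v^4 = 28 / 7 = 4

4


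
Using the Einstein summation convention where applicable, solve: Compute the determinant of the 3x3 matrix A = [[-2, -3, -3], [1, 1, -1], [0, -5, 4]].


Expanding along the first row, det(A) = a11*M_11 - a12*M_12 + a13*M_13, where M_1j is the (1,j) minor.
Minor M_11 = 1*4 - -1*-5 = -1
Minor M_12 = 1*4 - -1*0 = 4
Minor M_13 = 1*-5 - 1*0 = -5
det = -2*(-1) - -3*(4) + -3*(-5)
    = 2 - -12 + 15
    = 29

29


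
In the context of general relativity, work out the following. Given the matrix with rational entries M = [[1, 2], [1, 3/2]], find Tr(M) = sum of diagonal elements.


The trace is the sum of diagonal entries.
Diagonal: M[1,1] = 1, M[2,2] = 3/2
Tr(M) = 1 + 3/2
Computing step by step:
After adding M[1,1]: 1
After adding M[2,2]: 5/2
Tr(M) = 5/2

5/2


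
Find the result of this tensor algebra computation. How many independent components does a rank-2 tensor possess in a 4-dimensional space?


The number of components of a rank-r tensor in d dimensions is d^r.
Here d = 4 and r = 2.
4^2 = 16

16


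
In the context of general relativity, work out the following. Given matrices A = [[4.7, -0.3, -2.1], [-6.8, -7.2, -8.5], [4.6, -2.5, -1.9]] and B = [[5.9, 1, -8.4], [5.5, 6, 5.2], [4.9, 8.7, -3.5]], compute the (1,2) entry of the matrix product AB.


(AB)_{ij} = sum_k A_{ik} B_{kj}.
For i=1, j=2:
A_{11} * B_{12} = 4.7 * 1 = 4.7
A_{12} * B_{22} = -0.3 * 6 = -1.8
A_{13} * B_{32} = -2.1 * 8.7 = -18.27
Sum = 4.7 + -1.8 + -18.27 = -15.37

-15.37


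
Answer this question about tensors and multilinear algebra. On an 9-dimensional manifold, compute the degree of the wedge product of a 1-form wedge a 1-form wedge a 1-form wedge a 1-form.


The degree of a wedge product is the sum of the degrees of the individual forms.
Degrees: 1, 1, 1, 1
Total degree = 1 + 1 + 1 + 1 = 4

4


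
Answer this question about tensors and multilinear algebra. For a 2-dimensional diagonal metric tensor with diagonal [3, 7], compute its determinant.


For a diagonal metric, the determinant is the product of diagonal entries.
Diagonal entries: 3, 7
det(g) = 3 * 7 = 21

21


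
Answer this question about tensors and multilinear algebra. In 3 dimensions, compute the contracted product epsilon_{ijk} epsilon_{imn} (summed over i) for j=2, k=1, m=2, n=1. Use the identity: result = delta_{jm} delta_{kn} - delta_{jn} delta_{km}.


Using the identity: epsilon_{ijk} epsilon_{imn} = delta_{jm} delta_{kn} - delta_{jn} delta_{km}.
delta_{22} = 1
delta_{11} = 1
delta_{21} = 0
delta_{12} = 0
Result = 1 * 1 - 0 * 0 = 1 - 0 = 1

1


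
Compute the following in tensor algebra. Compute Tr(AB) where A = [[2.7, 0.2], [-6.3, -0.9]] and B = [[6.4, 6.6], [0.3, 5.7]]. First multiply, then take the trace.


Tr(AB) = sum_i (AB)_{ii} where (AB)_{ii} = sum_k A_{ik} B_{ki}.
(AB)_{11} = 2.7*6.4 + 0.2*0.3 = 17.34
(AB)_{22} = -6.3*6.6 + -0.9*5.7 = -46.71
Tr(AB) = 17.34 + -46.71 = -29.37

-29.37


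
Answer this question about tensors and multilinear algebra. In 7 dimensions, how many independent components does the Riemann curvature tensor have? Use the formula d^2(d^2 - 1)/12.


The Riemann tensor in d dimensions has d^2(d^2 - 1)/12 independent components.
d = 7, so d^2 = 49
d^2 - 1 = 48
d^2(d^2 - 1) = 49 * 48 = 2352
Divide by 12: 2352 / 12 = 196

196


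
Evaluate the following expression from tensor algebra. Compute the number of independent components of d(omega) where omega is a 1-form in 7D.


The exterior derivative of a p-form is a (p+1)-form.
Its number of independent components is C(n, p+1).
n = 7, p+1 = 2
C(7, 2) = 21

21


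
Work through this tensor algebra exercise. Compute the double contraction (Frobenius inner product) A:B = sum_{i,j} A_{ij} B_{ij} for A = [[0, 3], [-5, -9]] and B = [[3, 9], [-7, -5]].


A:B = sum over all i,j of A_{ij} * B_{ij}.
Row 1: 0*3=0, 3*9=27 => row sum = 27
Row 2: -5*-7=35, -9*-5=45 => row sum = 80
Total = 27 + 80 = 107

107


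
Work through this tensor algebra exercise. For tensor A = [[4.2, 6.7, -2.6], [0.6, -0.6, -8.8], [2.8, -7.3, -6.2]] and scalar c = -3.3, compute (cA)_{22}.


Scalar multiplication: (cA)_{ij} = c * A_{ij}.
c = -3.3
A_{22} = -0.6
(cA)_{22} = -3.3 * -0.6 = 1.98

1.98


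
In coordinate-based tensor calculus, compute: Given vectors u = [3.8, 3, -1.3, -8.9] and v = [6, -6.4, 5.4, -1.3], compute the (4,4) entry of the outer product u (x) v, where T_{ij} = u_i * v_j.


The outer product entry T_{ij} = u_i * v_j.
We need i=4, j=4.
u_4 = -8.9, v_4 = -1.3
T_{4,4} = -8.9 * -1.3 = 11.57

11.57


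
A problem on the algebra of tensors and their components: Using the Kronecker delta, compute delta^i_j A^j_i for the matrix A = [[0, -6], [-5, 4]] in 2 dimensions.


The contraction (trace) of a rank-2 tensor is the sum of its diagonal elements.
Diagonal entries: A[1,1] = 0, A[2,2] = 4
Tr(A) = 0 + 4 = 4

4


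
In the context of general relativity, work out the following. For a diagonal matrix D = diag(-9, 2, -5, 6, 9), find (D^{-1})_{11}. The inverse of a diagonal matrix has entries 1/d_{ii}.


For a diagonal matrix, the inverse has entries (D^{-1})_{ii} = 1/d_{ii}.
The diagonal entries are: d_{11} = -9, d_{22} = 2, d_{33} = -5, d_{44} = 6, d_{55} = 9
We need (D^{-1})_{11} = 1/d_{11} = 1/-9 = -1/9

-1/9


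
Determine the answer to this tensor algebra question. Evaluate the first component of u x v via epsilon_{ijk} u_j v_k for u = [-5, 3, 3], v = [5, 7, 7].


(u x v)_1 = sum_{j,k} epsilon_{1jk} u_j v_k. Only permutations of (1,2,3) contribute; the two non-zero terms are:
eps_{123} u_2 v_3 = 1 * 3 * 7 = 21
eps_{132} u_3 v_2 = -1 * 3 * 7 = -21
(u x v)_1 = 0

0


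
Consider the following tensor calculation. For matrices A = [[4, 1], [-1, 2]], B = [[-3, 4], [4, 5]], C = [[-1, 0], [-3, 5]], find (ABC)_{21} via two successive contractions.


(ABC)_{21} = sum_m (AB)_{2m} C_{m1}. First compute row 2 of AB.
(AB)_{21} = -1*-3 + 2*4 = 11
(AB)_{22} = -1*4 + 2*5 = 6
Now contract with column 1 of C:
(AB)_{21} * C_{11} = 11 * -1 = -11
(AB)_{22} * C_{21} = 6 * -3 = -18
(ABC)_{21} = -11 + -18 = -29

-29


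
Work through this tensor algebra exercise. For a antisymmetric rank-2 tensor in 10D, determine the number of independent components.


A antisymmetric rank-2 tensor in d dimensions has d(d-1)/2 independent components.
d = 10
d(d-1)/2 = 10 * 9 / 2 = 90 / 2 = 45

45


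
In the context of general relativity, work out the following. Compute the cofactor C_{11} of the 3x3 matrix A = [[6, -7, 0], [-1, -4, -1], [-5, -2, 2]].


To find cofactor C_{11}, delete row 1 and column 1.
The resulting 2x2 submatrix is: [[-4, -1], [-2, 2]]
Minor M_{11} = -4*2 - -1*-2
  = -8 - 2 = -10
Sign = (-1)^(1+1) = (-1)^2 = 1
Cofactor C_{11} = 1 * -10 = -10

-10


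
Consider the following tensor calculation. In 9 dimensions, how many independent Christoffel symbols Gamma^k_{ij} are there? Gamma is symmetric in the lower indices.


Christoffel symbols Gamma^k_{ij} are symmetric in i,j, so there are d * d(d+1)/2 independent symbols.
d = 9
d(d+1)/2 = 9 * 10 / 2 = 45
Total = 9 * 45 = 405

405


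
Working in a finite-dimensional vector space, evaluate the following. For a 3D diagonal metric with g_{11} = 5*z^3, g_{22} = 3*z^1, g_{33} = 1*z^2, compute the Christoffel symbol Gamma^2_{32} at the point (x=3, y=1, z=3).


For a diagonal metric, Gamma^k_{ij} = (1/2) g^{kk} (dg_{ik}/dx_j + dg_{jk}/dx_i - dg_{ij}/dx_k).
The metric is diagonal, so g_{ab} = 0 for a != b.
At the given point: g_{11} = 135, g_{22} = 9, g_{33} = 9
g^{22} = 1/9
dg_{32}/dx_2 = 0 (off-diagonal)
dg_{22}/dx_3 = dg_{22}/dx_3 = 3
dg_{32}/dx_2 = 0 (off-diagonal)
Numerator = 0 + 3 - 0 = 3
Gamma^2_{32} = 3 / (2 * 9) = 1/6

1/6


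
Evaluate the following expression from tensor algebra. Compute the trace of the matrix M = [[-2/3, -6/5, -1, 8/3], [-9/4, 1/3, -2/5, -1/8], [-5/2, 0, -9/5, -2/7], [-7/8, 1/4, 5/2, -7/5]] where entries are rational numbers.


The trace is the sum of diagonal entries.
Diagonal: M[1,1] = -2/3, M[2,2] = 1/3, M[3,3] = -9/5, M[4,4] = -7/5
Tr(M) = -2/3 + 1/3 + -9/5 + -7/5
Computing step by step:
After adding M[1,1]: -2/3
After adding M[2,2]: -1/3
After adding M[3,3]: -32/15
After adding M[4,4]: -53/15
Tr(M) = -53/15

-53/15


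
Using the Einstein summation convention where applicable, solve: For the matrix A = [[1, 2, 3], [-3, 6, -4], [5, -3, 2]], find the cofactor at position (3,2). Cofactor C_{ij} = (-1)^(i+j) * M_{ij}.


To find cofactor C_{32}, delete row 3 and column 2.
The resulting 2x2 submatrix is: [[1, 3], [-3, -4]]
Minor M_{32} = 1*-4 - 3*-3
  = -4 - -9 = 5
Sign = (-1)^(3+2) = (-1)^5 = -1
Cofactor C_{32} = -1 * 5 = -5

-5


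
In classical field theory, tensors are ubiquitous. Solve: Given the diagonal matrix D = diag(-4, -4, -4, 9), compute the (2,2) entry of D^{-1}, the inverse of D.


For a diagonal matrix, the inverse has entries (D^{-1})_{ii} = 1/d_{ii}.
The diagonal entries are: d_{11} = -4, d_{22} = -4, d_{33} = -4, d_{44} = 9
We need (D^{-1})_{22} = 1/d_{22} = 1/-4 = -1/4

-1/4


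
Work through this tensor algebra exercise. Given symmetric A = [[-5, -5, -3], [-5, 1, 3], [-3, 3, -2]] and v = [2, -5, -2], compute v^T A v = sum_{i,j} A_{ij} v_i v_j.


First compute Av:
(Av)_1 = -5*2 + -5*-5 + -3*-2 = 21
(Av)_2 = -5*2 + 1*-5 + 3*-2 = -21
(Av)_3 = -3*2 + 3*-5 + -2*-2 = -17
Av = [21, -21, -17]
Then v^T (Av) = 2*21 + -5*-21 + -2*-17
= 42 + 105 + 34 = 181

181


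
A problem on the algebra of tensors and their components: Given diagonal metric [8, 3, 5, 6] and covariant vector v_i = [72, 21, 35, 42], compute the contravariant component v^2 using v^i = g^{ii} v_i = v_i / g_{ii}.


To raise an index with a diagonal metric: v^i = v_i / g_{ii}.
For index 2: v_2 = 21, g_{22} = 3
v^2 = 21 / 3 = 7

7


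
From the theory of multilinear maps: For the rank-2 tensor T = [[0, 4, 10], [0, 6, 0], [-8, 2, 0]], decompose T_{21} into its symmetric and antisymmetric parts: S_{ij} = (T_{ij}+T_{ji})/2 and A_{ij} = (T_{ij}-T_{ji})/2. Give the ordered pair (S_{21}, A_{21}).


T_{21} = 0
T_{12} = 4
S_{21} = (0 + 4)/2 = 4/2 = 2
A_{21} = (0 - 4)/2 = -4/2 = -2
Check: S + A = 2 + -2 = 0 = T_{21}.

(2, -2)


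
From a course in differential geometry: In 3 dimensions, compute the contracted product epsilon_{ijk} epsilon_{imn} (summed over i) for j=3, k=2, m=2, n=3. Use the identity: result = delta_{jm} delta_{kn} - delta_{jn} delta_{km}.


Using the identity: epsilon_{ijk} epsilon_{imn} = delta_{jm} delta_{kn} - delta_{jn} delta_{km}.
delta_{32} = 0
delta_{23} = 0
delta_{33} = 1
delta_{22} = 1
Result = 0 * 0 - 1 * 1 = 0 - 1 = -1

-1


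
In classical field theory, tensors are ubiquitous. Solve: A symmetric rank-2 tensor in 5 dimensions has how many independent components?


A symmetric rank-2 tensor in d dimensions has d(d+1)/2 independent components.
d = 5
d(d+1)/2 = 5 * 6 / 2 = 30 / 2 = 15

15


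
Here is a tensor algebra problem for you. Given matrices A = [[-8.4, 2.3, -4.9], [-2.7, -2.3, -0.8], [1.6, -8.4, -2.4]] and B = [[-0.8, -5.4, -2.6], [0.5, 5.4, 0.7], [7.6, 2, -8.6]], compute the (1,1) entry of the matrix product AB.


(AB)_{ij} = sum_k A_{ik} B_{kj}.
For i=1, j=1:
A_{11} * B_{11} = -8.4 * -0.8 = 6.72
A_{12} * B_{21} = 2.3 * 0.5 = 1.15
A_{13} * B_{31} = -4.9 * 7.6 = -37.24
Sum = 6.72 + 1.15 + -37.24 = -29.37

-29.37


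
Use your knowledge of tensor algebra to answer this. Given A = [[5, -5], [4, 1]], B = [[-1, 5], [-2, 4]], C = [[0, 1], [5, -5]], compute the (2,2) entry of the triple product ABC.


(ABC)_{22} = sum_m (AB)_{2m} C_{m2}. First compute row 2 of AB.
(AB)_{21} = 4*-1 + 1*-2 = -6
(AB)_{22} = 4*5 + 1*4 = 24
Now contract with column 2 of C:
(AB)_{21} * C_{12} = -6 * 1 = -6
(AB)_{22} * C_{22} = 24 * -5 = -120
(ABC)_{22} = -6 + -120 = -126

-126


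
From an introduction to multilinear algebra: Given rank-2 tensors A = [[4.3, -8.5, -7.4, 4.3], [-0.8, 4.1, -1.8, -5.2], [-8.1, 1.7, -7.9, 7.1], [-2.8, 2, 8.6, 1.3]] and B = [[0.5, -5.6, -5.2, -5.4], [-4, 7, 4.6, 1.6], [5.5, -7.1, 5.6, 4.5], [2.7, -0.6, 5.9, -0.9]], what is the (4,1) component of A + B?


Tensor addition is component-wise: (A + B)_{ij} = A_{ij} + B_{ij}.
A_{41} = -2.8
B_{41} = 2.7
(A + B)_{41} = -2.8 + 2.7 = -0.1

-0.1


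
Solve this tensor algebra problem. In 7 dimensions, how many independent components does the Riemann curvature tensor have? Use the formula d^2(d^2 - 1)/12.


The Riemann tensor in d dimensions has d^2(d^2 - 1)/12 independent components.
d = 7, so d^2 = 49
d^2 - 1 = 48
d^2(d^2 - 1) = 49 * 48 = 2352
Divide by 12: 2352 / 12 = 196

196


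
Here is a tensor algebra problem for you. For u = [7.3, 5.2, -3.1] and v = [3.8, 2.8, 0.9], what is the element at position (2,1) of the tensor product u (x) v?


The outer product entry T_{ij} = u_i * v_j.
We need i=2, j=1.
u_2 = 5.2, v_1 = 3.8
T_{2,1} = 5.2 * 3.8 = 19.76

19.76


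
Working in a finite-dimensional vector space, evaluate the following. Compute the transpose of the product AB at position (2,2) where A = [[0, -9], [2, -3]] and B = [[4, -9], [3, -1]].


(AB)^T_{ij} = (AB)_{ji} = sum_k A_{jk} B_{ki}.
For i=2, j=2 we need (AB)_{22}:
A_{21} * B_{12} = 2 * -9 = -18
A_{22} * B_{22} = -3 * -1 = 3
Sum = -18 + 3 = -15

-15


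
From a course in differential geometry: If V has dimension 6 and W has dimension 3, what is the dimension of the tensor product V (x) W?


The dimension of a tensor product is the product of dimensions.
dim(V) = 6, dim(W) = 3
dim(V (x) W) = 6 * 3 = 18

18


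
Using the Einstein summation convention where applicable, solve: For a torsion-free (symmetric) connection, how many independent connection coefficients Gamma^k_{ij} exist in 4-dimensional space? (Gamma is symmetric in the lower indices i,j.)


Christoffel symbols Gamma^k_{ij} are symmetric in i,j, so there are d * d(d+1)/2 independent symbols.
d = 4
d(d+1)/2 = 4 * 5 / 2 = 10
Total = 4 * 10 = 40

40


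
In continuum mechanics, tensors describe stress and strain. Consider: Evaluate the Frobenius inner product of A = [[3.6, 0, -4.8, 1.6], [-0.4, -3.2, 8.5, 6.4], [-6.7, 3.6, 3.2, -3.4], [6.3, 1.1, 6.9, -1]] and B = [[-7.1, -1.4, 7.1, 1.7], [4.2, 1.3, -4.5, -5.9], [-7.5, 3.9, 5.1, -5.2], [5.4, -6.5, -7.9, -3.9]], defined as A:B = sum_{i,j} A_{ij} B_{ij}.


A:B = sum over all i,j of A_{ij} * B_{ij}.
Row 1: 3.6*-7.1=-25.56, 0*-1.4=0, -4.8*7.1=-34.08, 1.6*1.7=2.72 => row sum = -56.92
Row 2: -0.4*4.2=-1.68, -3.2*1.3=-4.16, 8.5*-4.5=-38.25, 6.4*-5.9=-37.76 => row sum = -81.85
Row 3: -6.7*-7.5=50.25, 3.6*3.9=14.04, 3.2*5.1=16.32, -3.4*-5.2=17.68 => row sum = 98.29
Row 4: 6.3*5.4=34.02, 1.1*-6.5=-7.15, 6.9*-7.9=-54.51, -1*-3.9=3.9 => row sum = -23.74
Total = -56.92 + -81.85 + 98.29 + -23.74 = -64.22

-64.22


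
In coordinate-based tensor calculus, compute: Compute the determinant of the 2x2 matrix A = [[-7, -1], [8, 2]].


For a 2x2 matrix [[a, b], [c, d]], det = a*d - b*c.
a = -7, b = -1, c = 8, d = 2
a*d = -7 * 2 = -14
b*c = -1 * 8 = -8
det = -14 - -8 = -6

-6


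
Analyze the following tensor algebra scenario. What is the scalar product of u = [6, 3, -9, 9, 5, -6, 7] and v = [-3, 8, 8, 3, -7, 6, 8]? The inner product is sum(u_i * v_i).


The inner product u . v = sum of u_i * v_i.
Term-by-term: 6 * -3, 3 * 8, -9 * 8, 9 * 3, 5 * -7, -6 * 6, 7 * 8
Products: -18, 24, -72, 27, -35, -36, 56
Sum = -18 + 24 + -72 + 27 + -35 + -36 + 56 = -54

-54


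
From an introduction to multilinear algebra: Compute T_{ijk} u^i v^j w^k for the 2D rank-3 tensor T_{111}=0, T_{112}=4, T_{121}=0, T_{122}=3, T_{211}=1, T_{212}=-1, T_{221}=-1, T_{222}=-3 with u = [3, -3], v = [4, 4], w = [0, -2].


S = sum over i,j,k of T_{ijk} u_i v_j w_k. Expanding all 8 terms:
T_{111}*u_1*v_1*w_1 = 0*3*4*0 = 0  (running total: 0)
T_{112}*u_1*v_1*w_2 = 4*3*4*-2 = -96  (running total: -96)
T_{121}*u_1*v_2*w_1 = 0*3*4*0 = 0  (running total: -96)
T_{122}*u_1*v_2*w_2 = 3*3*4*-2 = -72  (running total: -168)
T_{211}*u_2*v_1*w_1 = 1*-3*4*0 = 0  (running total: -168)
T_{212}*u_2*v_1*w_2 = -1*-3*4*-2 = -24  (running total: -192)
T_{221}*u_2*v_2*w_1 = -1*-3*4*0 = 0  (running total: -192)
T_{222}*u_2*v_2*w_2 = -3*-3*4*-2 = -72  (running total: -264)
S = -264

-264


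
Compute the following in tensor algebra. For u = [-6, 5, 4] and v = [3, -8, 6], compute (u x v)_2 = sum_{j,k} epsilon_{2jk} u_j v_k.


(u x v)_2 = sum_{j,k} epsilon_{2jk} u_j v_k. Only permutations of (1,2,3) contribute; the two non-zero terms are:
eps_{213} u_1 v_3 = -1 * -6 * 6 = 36
eps_{231} u_3 v_1 = 1 * 4 * 3 = 12
(u x v)_2 = 48

48


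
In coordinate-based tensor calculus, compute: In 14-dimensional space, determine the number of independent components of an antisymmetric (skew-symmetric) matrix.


An antisymmetric rank-2 tensor satisfies A_{ij} = -A_{ji}, so diagonal entries are zero.
The independent components are the upper-triangular entries: C(n, 2) = n(n-1)/2.
n = 14
C(14, 2) = 14 * 13 / 2 = 182 / 2 = 91

91


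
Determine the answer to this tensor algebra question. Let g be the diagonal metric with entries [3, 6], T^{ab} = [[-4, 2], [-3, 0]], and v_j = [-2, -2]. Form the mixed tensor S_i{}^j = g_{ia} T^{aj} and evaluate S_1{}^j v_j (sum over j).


Step 1: lower the first index. For a diagonal metric, g_{ia} T^{aj} = g_{ii} T^{ij} (no sum on i).
g_{11} = 3
S_1{}^1 = 3 * T^{11} = 3 * -4 = -12
S_1{}^2 = 3 * T^{12} = 3 * 2 = 6
Step 2: contract S_1{}^j with v_j.
S_1{}^1 * v_1 = -12 * -2 = 24
S_1{}^2 * v_2 = 6 * -2 = -12
Result = 24 + -12 = 12

12


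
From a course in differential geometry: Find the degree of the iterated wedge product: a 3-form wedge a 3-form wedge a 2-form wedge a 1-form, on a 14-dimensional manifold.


The degree of a wedge product is the sum of the degrees of the individual forms.
Degrees: 3, 3, 2, 1
Total degree = 3 + 3 + 2 + 1 = 9

9


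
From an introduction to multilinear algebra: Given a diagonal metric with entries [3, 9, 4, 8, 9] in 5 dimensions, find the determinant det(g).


For a diagonal metric, the determinant is the product of diagonal entries.
Diagonal entries: 3, 9, 4, 8, 9
det(g) = 3 * 9 * 4 * 8 * 9 = 7776

7776


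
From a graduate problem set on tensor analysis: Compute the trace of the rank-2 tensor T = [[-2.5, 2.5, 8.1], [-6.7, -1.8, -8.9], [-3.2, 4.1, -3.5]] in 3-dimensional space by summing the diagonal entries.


The contraction (trace) of a rank-2 tensor is the sum of its diagonal elements.
Diagonal entries: A[1,1] = -2.5, A[2,2] = -1.8, A[3,3] = -3.5
Tr(A) = -2.5 + -1.8 + -3.5 = -7.8

-7.8


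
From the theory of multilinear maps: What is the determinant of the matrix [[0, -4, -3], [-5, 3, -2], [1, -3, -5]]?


Expanding along the first row, det(A) = a11*M_11 - a12*M_12 + a13*M_13, where M_1j is the (1,j) minor.
Minor M_11 = 3*-5 - -2*-3 = -21
Minor M_12 = -5*-5 - -2*1 = 27
Minor M_13 = -5*-3 - 3*1 = 12
det = 0*(-21) - -4*(27) + -3*(12)
    = 0 - -108 + -36
    = 72

72


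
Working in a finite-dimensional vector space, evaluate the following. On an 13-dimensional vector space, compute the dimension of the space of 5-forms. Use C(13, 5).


The dimension of the space of p-forms on an n-dimensional space is C(n, p).
n = 13, p = 5
C(13, 5) = 13! / (5! * 8!) = 1287

1287


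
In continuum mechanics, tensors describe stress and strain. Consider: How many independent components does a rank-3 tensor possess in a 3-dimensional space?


The number of components of a rank-r tensor in d dimensions is d^r.
Here d = 3 and r = 3.
3^3 = 27

27


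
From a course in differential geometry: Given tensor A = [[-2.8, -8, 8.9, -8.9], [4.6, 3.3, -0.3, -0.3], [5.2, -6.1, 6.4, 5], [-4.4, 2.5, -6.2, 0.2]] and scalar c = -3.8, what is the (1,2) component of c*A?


Scalar multiplication: (cA)_{ij} = c * A_{ij}.
c = -3.8
A_{12} = -8
(cA)_{12} = -3.8 * -8 = 30.4

30.4


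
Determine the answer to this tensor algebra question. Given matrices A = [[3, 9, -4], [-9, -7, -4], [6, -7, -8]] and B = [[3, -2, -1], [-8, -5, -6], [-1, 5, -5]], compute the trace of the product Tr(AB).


Tr(AB) = sum_i (AB)_{ii} where (AB)_{ii} = sum_k A_{ik} B_{ki}.
(AB)_{11} = 3*3 + 9*-8 + -4*-1 = -59
(AB)_{22} = -9*-2 + -7*-5 + -4*5 = 33
(AB)_{33} = 6*-1 + -7*-6 + -8*-5 = 76
Tr(AB) = -59 + 33 + 76 = 50

50


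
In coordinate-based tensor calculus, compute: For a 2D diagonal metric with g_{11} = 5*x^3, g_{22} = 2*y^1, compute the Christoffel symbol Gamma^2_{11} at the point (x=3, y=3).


For a diagonal metric, Gamma^k_{ij} = (1/2) g^{kk} (dg_{ik}/dx_j + dg_{jk}/dx_i - dg_{ij}/dx_k).
The metric is diagonal, so g_{ab} = 0 for a != b.
At the given point: g_{11} = 135, g_{22} = 6
g^{22} = 1/6
dg_{12}/dx_1 = 0 (off-diagonal)
dg_{12}/dx_1 = 0 (off-diagonal)
dg_{11}/dx_2 = dg_{11}/dx_2 = 0
Numerator = 0 + 0 - 0 = 0
Gamma^2_{11} = 0 / (2 * 6) = 0

0


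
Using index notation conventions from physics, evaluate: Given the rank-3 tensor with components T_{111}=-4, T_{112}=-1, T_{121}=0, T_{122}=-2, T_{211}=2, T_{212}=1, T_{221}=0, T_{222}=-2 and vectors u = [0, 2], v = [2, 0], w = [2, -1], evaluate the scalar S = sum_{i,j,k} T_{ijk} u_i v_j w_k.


S = sum over i,j,k of T_{ijk} u_i v_j w_k. Expanding all 8 terms:
T_{111}*u_1*v_1*w_1 = -4*0*2*2 = 0  (running total: 0)
T_{112}*u_1*v_1*w_2 = -1*0*2*-1 = 0  (running total: 0)
T_{121}*u_1*v_2*w_1 = 0*0*0*2 = 0  (running total: 0)
T_{122}*u_1*v_2*w_2 = -2*0*0*-1 = 0  (running total: 0)
T_{211}*u_2*v_1*w_1 = 2*2*2*2 = 16  (running total: 16)
T_{212}*u_2*v_1*w_2 = 1*2*2*-1 = -4  (running total: 12)
T_{221}*u_2*v_2*w_1 = 0*2*0*2 = 0  (running total: 12)
T_{222}*u_2*v_2*w_2 = -2*2*0*-1 = 0  (running total: 12)
S = 12

12


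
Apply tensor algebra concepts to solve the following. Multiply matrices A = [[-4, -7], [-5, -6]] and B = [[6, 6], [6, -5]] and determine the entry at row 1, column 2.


(AB)_{ij} = sum_k A_{ik} B_{kj}.
For i=1, j=2:
A_{11} * B_{12} = -4 * 6 = -24
A_{12} * B_{22} = -7 * -5 = 35
Sum = -24 + 35 = 11

11


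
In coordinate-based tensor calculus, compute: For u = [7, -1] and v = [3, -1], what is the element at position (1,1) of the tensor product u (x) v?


The outer product entry T_{ij} = u_i * v_j.
We need i=1, j=1.
u_1 = 7, v_1 = 3
T_{1,1} = 7 * 3 = 21

21


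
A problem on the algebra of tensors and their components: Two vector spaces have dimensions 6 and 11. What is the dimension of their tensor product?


The dimension of a tensor product is the product of dimensions.
dim(V) = 6, dim(W) = 11
dim(V (x) W) = 6 * 11 = 66

66


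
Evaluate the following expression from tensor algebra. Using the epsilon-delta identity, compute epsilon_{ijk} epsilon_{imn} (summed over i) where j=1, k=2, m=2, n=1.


Using the identity: epsilon_{ijk} epsilon_{imn} = delta_{jm} delta_{kn} - delta_{jn} delta_{km}.
delta_{12} = 0
delta_{21} = 0
delta_{11} = 1
delta_{22} = 1
Result = 0 * 0 - 1 * 1 = 0 - 1 = -1

-1


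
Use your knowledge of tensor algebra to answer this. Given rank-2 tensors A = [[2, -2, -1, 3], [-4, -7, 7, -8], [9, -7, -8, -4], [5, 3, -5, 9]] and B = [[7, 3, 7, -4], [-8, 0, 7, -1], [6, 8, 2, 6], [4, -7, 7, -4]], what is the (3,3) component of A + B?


Tensor addition is component-wise: (A + B)_{ij} = A_{ij} + B_{ij}.
A_{33} = -8
B_{33} = 2
(A + B)_{33} = -8 + 2 = -6

-6


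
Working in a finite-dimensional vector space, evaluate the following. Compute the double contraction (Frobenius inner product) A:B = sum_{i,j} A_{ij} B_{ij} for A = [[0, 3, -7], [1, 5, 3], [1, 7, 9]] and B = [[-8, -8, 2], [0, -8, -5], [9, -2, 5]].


A:B = sum over all i,j of A_{ij} * B_{ij}.
Row 1: 0*-8=0, 3*-8=-24, -7*2=-14 => row sum = -38
Row 2: 1*0=0, 5*-8=-40, 3*-5=-15 => row sum = -55
Row 3: 1*9=9, 7*-2=-14, 9*5=45 => row sum = 40
Total = -38 + -55 + 40 = -53

-53


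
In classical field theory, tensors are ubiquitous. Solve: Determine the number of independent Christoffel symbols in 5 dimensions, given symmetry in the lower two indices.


Christoffel symbols Gamma^k_{ij} are symmetric in i,j, so there are d * d(d+1)/2 independent symbols.
d = 5
d(d+1)/2 = 5 * 6 / 2 = 15
Total = 5 * 15 = 75

75


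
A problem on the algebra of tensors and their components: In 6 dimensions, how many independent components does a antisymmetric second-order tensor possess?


A antisymmetric rank-2 tensor in d dimensions has d(d-1)/2 independent components.
d = 6
d(d-1)/2 = 6 * 5 / 2 = 30 / 2 = 15

15


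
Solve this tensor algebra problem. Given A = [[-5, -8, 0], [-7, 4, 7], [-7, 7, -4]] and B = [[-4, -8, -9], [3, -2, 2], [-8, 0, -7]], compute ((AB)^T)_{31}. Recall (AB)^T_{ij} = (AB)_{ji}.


(AB)^T_{ij} = (AB)_{ji} = sum_k A_{jk} B_{ki}.
For i=3, j=1 we need (AB)_{13}:
A_{11} * B_{13} = -5 * -9 = 45
A_{12} * B_{23} = -8 * 2 = -16
A_{13} * B_{33} = 0 * -7 = 0
Sum = 45 + -16 + 0 = 29

29


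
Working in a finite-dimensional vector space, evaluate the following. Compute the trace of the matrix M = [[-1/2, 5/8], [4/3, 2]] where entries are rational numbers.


The trace is the sum of diagonal entries.
Diagonal: M[1,1] = -1/2, M[2,2] = 2
Tr(M) = -1/2 + 2
Computing step by step:
After adding M[1,1]: -1/2
After adding M[2,2]: 3/2
Tr(M) = 3/2

3/2


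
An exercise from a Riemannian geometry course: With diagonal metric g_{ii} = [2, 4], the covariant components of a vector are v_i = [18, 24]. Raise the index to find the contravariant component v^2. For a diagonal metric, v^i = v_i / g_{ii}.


To raise an index with a diagonal metric: v^i = v_i / g_{ii}.
For index 2: v_2 = 24, g_{22} = 4
v^2 = 24 / 4 = 6

6


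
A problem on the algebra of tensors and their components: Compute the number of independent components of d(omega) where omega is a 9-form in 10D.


The exterior derivative of a p-form is a (p+1)-form.
Its number of independent components is C(n, p+1).
n = 10, p+1 = 10
C(10, 10) = 1

1


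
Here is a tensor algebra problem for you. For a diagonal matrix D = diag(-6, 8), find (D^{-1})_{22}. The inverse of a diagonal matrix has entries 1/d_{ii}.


For a diagonal matrix, the inverse has entries (D^{-1})_{ii} = 1/d_{ii}.
The diagonal entries are: d_{11} = -6, d_{22} = 8
We need (D^{-1})_{22} = 1/d_{22} = 1/8 = 1/8

1/8


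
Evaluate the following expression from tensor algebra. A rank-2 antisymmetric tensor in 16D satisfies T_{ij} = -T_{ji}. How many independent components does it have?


An antisymmetric rank-2 tensor satisfies A_{ij} = -A_{ji}, so diagonal entries are zero.
The independent components are the upper-triangular entries: C(n, 2) = n(n-1)/2.
n = 16
C(16, 2) = 16 * 15 / 2 = 240 / 2 = 120

120


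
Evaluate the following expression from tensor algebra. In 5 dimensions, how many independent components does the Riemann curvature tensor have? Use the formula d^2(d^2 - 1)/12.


The Riemann tensor in d dimensions has d^2(d^2 - 1)/12 independent components.
d = 5, so d^2 = 25
d^2 - 1 = 24
d^2(d^2 - 1) = 25 * 24 = 600
Divide by 12: 600 / 12 = 50

50


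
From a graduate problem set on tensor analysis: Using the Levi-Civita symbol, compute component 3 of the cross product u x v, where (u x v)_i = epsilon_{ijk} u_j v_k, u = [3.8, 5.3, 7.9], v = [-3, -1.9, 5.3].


(u x v)_3 = sum_{j,k} epsilon_{3jk} u_j v_k. Only permutations of (1,2,3) contribute; the two non-zero terms are:
eps_{312} u_1 v_2 = 1 * 3.8 * -1.9 = -7.22
eps_{321} u_2 v_1 = -1 * 5.3 * -3 = 15.9
(u x v)_3 = 8.68

8.68


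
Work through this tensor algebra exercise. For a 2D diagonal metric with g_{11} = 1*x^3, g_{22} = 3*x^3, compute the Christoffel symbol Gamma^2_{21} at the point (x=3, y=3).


For a diagonal metric, Gamma^k_{ij} = (1/2) g^{kk} (dg_{ik}/dx_j + dg_{jk}/dx_i - dg_{ij}/dx_k).
The metric is diagonal, so g_{ab} = 0 for a != b.
At the given point: g_{11} = 27, g_{22} = 81
g^{22} = 1/81
dg_{22}/dx_1 = dg_{22}/dx_1 = 81
dg_{12}/dx_2 = 0 (off-diagonal)
dg_{21}/dx_2 = 0 (off-diagonal)
Numerator = 81 + 0 - 0 = 81
Gamma^2_{21} = 81 / (2 * 81) = 1/2

1/2


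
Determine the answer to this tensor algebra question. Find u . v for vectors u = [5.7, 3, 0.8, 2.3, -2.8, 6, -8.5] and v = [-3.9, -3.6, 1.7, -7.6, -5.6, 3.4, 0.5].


The inner product u . v = sum of u_i * v_i.
Term-by-term: 5.7 * -3.9, 3 * -3.6, 0.8 * 1.7, 2.3 * -7.6, -2.8 * -5.6, 6 * 3.4, -8.5 * 0.5
Products: -22.23, -10.8, 1.36, -17.48, 15.68, 20.4, -4.25
Sum = -22.23 + -10.8 + 1.36 + -17.48 + 15.68 + 20.4 + -4.25 = -17.32

-17.32


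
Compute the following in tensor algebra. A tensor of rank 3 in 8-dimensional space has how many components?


The number of components of a rank-r tensor in d dimensions is d^r.
Here d = 8 and r = 3.
8^3 = 512

512


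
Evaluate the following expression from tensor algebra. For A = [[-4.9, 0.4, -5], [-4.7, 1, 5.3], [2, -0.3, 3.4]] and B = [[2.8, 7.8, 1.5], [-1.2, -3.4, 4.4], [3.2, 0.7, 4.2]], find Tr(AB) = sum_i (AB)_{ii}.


Tr(AB) = sum_i (AB)_{ii} where (AB)_{ii} = sum_k A_{ik} B_{ki}.
(AB)_{11} = -4.9*2.8 + 0.4*-1.2 + -5*3.2 = -30.2
(AB)_{22} = -4.7*7.8 + 1*-3.4 + 5.3*0.7 = -36.35
(AB)_{33} = 2*1.5 + -0.3*4.4 + 3.4*4.2 = 15.96
Tr(AB) = -30.2 + -36.35 + 15.96 = -50.59

-50.59


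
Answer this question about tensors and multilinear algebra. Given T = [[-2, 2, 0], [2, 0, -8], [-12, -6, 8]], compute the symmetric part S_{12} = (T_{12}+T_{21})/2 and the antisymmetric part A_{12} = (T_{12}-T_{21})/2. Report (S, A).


T_{12} = 2
T_{21} = 2
S_{12} = (2 + 2)/2 = 4/2 = 2
A_{12} = (2 - 2)/2 = 0/2 = 0
Check: S + A = 2 + 0 = 2 = T_{12}.

(2, 0)


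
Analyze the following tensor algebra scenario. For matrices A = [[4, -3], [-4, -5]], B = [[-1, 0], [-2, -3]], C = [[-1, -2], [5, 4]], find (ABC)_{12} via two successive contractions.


(ABC)_{12} = sum_m (AB)_{1m} C_{m2}. First compute row 1 of AB.
(AB)_{11} = 4*-1 + -3*-2 = 2
(AB)_{12} = 4*0 + -3*-3 = 9
Now contract with column 2 of C:
(AB)_{11} * C_{12} = 2 * -2 = -4
(AB)_{12} * C_{22} = 9 * 4 = 36
(ABC)_{12} = -4 + 36 = 32

32


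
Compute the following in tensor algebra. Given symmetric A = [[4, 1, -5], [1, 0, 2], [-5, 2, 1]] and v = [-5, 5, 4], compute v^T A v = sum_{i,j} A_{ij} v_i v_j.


First compute Av:
(Av)_1 = 4*-5 + 1*5 + -5*4 = -35
(Av)_2 = 1*-5 + 0*5 + 2*4 = 3
(Av)_3 = -5*-5 + 2*5 + 1*4 = 39
Av = [-35, 3, 39]
Then v^T (Av) = -5*-35 + 5*3 + 4*39
= 175 + 15 + 156 = 346

346


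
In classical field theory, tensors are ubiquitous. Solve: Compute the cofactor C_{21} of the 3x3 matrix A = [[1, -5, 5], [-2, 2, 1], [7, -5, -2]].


To find cofactor C_{21}, delete row 2 and column 1.
The resulting 2x2 submatrix is: [[-5, 5], [-5, -2]]
Minor M_{21} = -5*-2 - 5*-5
  = 10 - -25 = 35
Sign = (-1)^(2+1) = (-1)^3 = -1
Cofactor C_{21} = -1 * 35 = -35

-35


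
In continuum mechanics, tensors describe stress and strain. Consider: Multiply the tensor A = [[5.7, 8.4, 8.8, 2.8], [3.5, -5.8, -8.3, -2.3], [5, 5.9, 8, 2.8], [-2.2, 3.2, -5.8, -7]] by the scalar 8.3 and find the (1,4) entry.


Scalar multiplication: (cA)_{ij} = c * A_{ij}.
c = 8.3
A_{14} = 2.8
(cA)_{14} = 8.3 * 2.8 = 23.24

23.24


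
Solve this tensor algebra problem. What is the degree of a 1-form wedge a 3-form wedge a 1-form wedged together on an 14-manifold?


The degree of a wedge product is the sum of the degrees of the individual forms.
Degrees: 1, 3, 1
Total degree = 1 + 3 + 1 = 5

5


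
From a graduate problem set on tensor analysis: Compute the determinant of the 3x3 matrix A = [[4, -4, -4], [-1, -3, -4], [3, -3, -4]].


Expanding along the first row, det(A) = a11*M_11 - a12*M_12 + a13*M_13, where M_1j is the (1,j) minor.
Minor M_11 = -3*-4 - -4*-3 = 0
Minor M_12 = -1*-4 - -4*3 = 16
Minor M_13 = -1*-3 - -3*3 = 12
det = 4*(0) - -4*(16) + -4*(12)
    = 0 - -64 + -48
    = 16

16


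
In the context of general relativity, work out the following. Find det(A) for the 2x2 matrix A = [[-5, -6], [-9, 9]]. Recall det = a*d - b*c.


For a 2x2 matrix [[a, b], [c, d]], det = a*d - b*c.
a = -5, b = -6, c = -9, d = 9
a*d = -5 * 9 = -45
b*c = -6 * -9 = 54
det = -45 - 54 = -99

-99


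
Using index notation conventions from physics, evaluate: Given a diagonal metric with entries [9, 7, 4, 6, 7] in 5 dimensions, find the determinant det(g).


For a diagonal metric, the determinant is the product of diagonal entries.
Diagonal entries: 9, 7, 4, 6, 7
det(g) = 9 * 7 * 4 * 6 * 7 = 10584

10584
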